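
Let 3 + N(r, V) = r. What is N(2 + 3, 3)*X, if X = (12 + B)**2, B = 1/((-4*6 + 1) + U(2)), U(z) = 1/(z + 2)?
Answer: 2367488/8281 ≈ 285.89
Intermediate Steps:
U(z) = 1/(2 + z)
B = -4/91 (B = 1/((-4*6 + 1) + 1/(2 + 2)) = 1/((-24 + 1) + 1/4) = 1/(-23 + 1/4) = 1/(-91/4) = -4/91 ≈ -0.043956)
N(r, V) = -3 + r
X = 1183744/8281 (X = (12 - 4/91)**2 = (1088/91)**2 = 1183744/8281 ≈ 142.95)
N(2 + 3, 3)*X = (-3 + (2 + 3))*(1183744/8281) = (-3 + 5)*(1183744/8281) = 2*(1183744/8281) = 2367488/8281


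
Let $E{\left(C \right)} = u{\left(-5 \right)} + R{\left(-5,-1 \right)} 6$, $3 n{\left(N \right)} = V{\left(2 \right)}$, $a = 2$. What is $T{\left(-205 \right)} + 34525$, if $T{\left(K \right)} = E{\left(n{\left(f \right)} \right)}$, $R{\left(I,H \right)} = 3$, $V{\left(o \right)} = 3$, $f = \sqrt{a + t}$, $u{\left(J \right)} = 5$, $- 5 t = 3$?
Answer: $34548$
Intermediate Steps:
$t = - \frac{3}{5}$ ($t = \left(- \frac{1}{5}\right) 3 = - \frac{3}{5} \approx -0.6$)
$f = \frac{\sqrt{35}}{5}$ ($f = \sqrt{2 - \frac{3}{5}} = \sqrt{\frac{7}{5}} = \frac{\sqrt{35}}{5} \approx 1.1832$)
$n{\left(N \right)} = 1$ ($n{\left(N \right)} = \frac{1}{3} \cdot 3 = 1$)
$E{\left(C \right)} = 23$ ($E{\left(C \right)} = 5 + 3 \cdot 6 = 5 + 18 = 23$)
$T{\left(K \right)} = 23$
$T{\left(-205 \right)} + 34525 = 23 + 34525 = 34548$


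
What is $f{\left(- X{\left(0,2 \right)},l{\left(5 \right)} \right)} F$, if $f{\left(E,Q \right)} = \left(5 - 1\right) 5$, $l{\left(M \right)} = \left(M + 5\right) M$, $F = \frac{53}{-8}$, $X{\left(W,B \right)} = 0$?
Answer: $- \frac{265}{2} \approx -132.5$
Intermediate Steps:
$F = - \frac{53}{8}$ ($F = 53 \left(- \frac{1}{8}\right) = - \frac{53}{8} \approx -6.625$)
$l{\left(M \right)} = M \left(5 + M\right)$ ($l{\left(M \right)} = \left(5 + M\right) M = M \left(5 + M\right)$)
$f{\left(E,Q \right)} = 20$ ($f{\left(E,Q \right)} = 4 \cdot 5 = 20$)
$f{\left(- X{\left(0,2 \right)},l{\left(5 \right)} \right)} F = 20 \left(- \frac{53}{8}\right) = - \frac{265}{2}$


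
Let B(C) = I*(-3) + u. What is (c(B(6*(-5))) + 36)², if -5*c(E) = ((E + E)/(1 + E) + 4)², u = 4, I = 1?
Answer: 961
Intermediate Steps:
B(C) = 1 (B(C) = 1*(-3) + 4 = -3 + 4 = 1)
c(E) = -(4 + 2*E/(1 + E))²/5 (c(E) = -((E + E)/(1 + E) + 4)²/5 = -((2*E)/(1 + E) + 4)²/5 = -(2*E/(1 + E) + 4)²/5 = -(4 + 2*E/(1 + E))²/5)
(c(B(6*(-5))) + 36)² = (-4*(2 + 3*1)²/(5*(1 + 1)²) + 36)² = (-⅘*(2 + 3)²/2² + 36)² = (-⅘*¼*5² + 36)² = (-⅘*¼*25 + 36)² = (-5 + 36)² = 31² = 961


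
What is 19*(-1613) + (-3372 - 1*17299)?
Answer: -51318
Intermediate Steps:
19*(-1613) + (-3372 - 1*17299) = -30647 + (-3372 - 17299) = -30647 - 20671 = -51318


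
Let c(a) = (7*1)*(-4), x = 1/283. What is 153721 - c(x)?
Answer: 153749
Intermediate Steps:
x = 1/283 ≈ 0.0035336
c(a) = -28 (c(a) = 7*(-4) = -28)
153721 - c(x) = 153721 - 1*(-28) = 153721 + 28 = 153749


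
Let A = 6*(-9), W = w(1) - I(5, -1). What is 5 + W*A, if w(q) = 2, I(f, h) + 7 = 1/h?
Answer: -535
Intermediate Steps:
I(f, h) = -7 + 1/h
W = 10 (W = 2 - (-7 + 1/(-1)) = 2 - (-7 - 1) = 2 - 1*(-8) = 2 + 8 = 10)
A = -54
5 + W*A = 5 + 10*(-54) = 5 - 540 = -535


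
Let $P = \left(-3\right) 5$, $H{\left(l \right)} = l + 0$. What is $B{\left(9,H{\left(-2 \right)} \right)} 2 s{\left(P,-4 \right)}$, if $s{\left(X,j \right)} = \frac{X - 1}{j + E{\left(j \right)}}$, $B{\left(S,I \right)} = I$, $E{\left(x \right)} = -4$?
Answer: $-8$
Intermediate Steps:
$H{\left(l \right)} = l$
$P = -15$
$s{\left(X,j \right)} = \frac{-1 + X}{-4 + j}$ ($s{\left(X,j \right)} = \frac{X - 1}{j - 4} = \frac{-1 + X}{-4 + j}$)
$B{\left(9,H{\left(-2 \right)} \right)} 2 s{\left(P,-4 \right)} = - 2 \cdot 2 \frac{-1 - 15}{-4 - 4} = - 2 \cdot 2 \frac{1}{-8} \left(-16\right) = - 2 \cdot 2 \left(\left(- \frac{1}{8}\right) \left(-16\right)\right) = - 2 \cdot 2 \cdot 2 = \left(-2\right) 4 = -8$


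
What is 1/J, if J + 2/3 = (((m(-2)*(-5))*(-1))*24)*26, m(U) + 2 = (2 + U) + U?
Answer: -3/37442 ≈ -8.0124e-5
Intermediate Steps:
m(U) = 2*U (m(U) = -2 + ((2 + U) + U) = -2 + (2 + 2*U) = 2*U)
J = -37442/3 (J = -2/3 + ((((2*(-2))*(-5))*(-1))*24)*26 = -2/3 + ((-4*(-5)*(-1))*24)*26 = -2/3 + ((20*(-1))*24)*26 = -2/3 - 20*24*26 = -2/3 - 480*26 = -2/3 - 12480 = -37442/3 ≈ -12481.)
1/J = 1/(-37442/3) = -3/37442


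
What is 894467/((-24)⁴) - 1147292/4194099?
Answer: 41615298761/17179029504 ≈ 2.4224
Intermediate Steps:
894467/((-24)⁴) - 1147292/4194099 = 894467/331776 - 1147292*1/4194099 = 894467*(1/331776) - 1147292/4194099 = 894467/331776 - 1147292/4194099 = 41615298761/17179029504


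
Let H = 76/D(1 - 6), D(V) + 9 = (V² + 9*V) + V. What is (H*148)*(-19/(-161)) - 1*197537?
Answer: -540765625/2737 ≈ -1.9758e+5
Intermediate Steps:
D(V) = -9 + V² + 10*V (D(V) = -9 + ((V² + 9*V) + V) = -9 + (V² + 10*V) = -9 + V² + 10*V)
H = -38/17 (H = 76/(-9 + (1 - 6)² + 10*(1 - 6)) = 76/(-9 + (-5)² + 10*(-5)) = 76/(-9 + 25 - 50) = 76/(-34) = 76*(-1/34) = -38/17 ≈ -2.2353)
(H*148)*(-19/(-161)) - 1*197537 = (-38/17*148)*(-19/(-161)) - 1*197537 = -(-106856)*(-1)/(17*161) - 197537 = -5624/17*19/161 - 197537 = -106856/2737 - 197537 = -540765625/2737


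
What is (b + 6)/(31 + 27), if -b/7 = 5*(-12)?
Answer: 213/29 ≈ 7.3448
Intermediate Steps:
b = 420 (b = -35*(-12) = -7*(-60) = 420)
(b + 6)/(31 + 27) = (420 + 6)/(31 + 27) = 426/58 = (1/58)*426 = 213/29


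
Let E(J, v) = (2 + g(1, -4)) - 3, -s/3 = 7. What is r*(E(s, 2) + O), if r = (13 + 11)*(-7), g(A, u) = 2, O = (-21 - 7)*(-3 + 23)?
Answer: 93912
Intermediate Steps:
O = -560 (O = -28*20 = -560)
s = -21 (s = -3*7 = -21)
r = -168 (r = 24*(-7) = -168)
E(J, v) = 1 (E(J, v) = (2 + 2) - 3 = 4 - 3 = 1)
r*(E(s, 2) + O) = -168*(1 - 560) = -168*(-559) = 93912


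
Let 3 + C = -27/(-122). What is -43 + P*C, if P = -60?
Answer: 7547/61 ≈ 123.72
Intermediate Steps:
C = -339/122 (C = -3 - 27/(-122) = -3 - 27*(-1/122) = -3 + 27/122 = -339/122 ≈ -2.7787)
-43 + P*C = -43 - 60*(-339/122) = -43 + 10170/61 = 7547/61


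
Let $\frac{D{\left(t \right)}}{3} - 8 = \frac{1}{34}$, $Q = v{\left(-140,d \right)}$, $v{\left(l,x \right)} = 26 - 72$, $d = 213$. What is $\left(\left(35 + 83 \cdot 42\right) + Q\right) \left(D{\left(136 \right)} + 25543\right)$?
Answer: $\frac{3020751475}{34} \approx 8.8846 \cdot 10^{7}$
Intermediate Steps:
$v{\left(l,x \right)} = -46$
$Q = -46$
$D{\left(t \right)} = \frac{819}{34}$ ($D{\left(t \right)} = 24 + \frac{3}{34} = \frac{819}{34}$)
$\left(\left(35 + 83 \cdot 42\right) + Q\right) \left(D{\left(136 \right)} + 25543\right) = \left(\left(35 + 83 \cdot 42\right) - 46\right) \left(\frac{819}{34} + 25543\right) = \left(\left(35 + 3486\right) - 46\right) \frac{869281}{34} = \left(3521 - 46\right) \frac{869281}{34} = 3475 \cdot \frac{869281}{34} = \frac{3020751475}{34}$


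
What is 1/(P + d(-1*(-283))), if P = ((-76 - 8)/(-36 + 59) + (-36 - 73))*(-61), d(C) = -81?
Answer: 23/156188 ≈ 0.00014726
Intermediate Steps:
P = 158051/23 (P = (-84/23 - 109)*(-61) = -2591/23*(-61) = 158051/23 ≈ 6871.8)
1/(P + d(-1*(-283))) = 1/(158051/23 - 81) = 1/(156188/23) = 23/156188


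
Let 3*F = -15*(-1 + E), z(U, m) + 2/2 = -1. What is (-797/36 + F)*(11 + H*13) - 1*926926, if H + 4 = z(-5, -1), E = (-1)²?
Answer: -33315937/36 ≈ -9.2544e+5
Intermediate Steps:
E = 1
z(U, m) = -2 (z(U, m) = -1 - 1 = -2)
H = -6 (H = -4 - 2 = -6)
F = 0 (F = (-15*(-1 + 1))/3 = (-15*0)/3 = (⅓)*0 = 0)
(-797/36 + F)*(11 + H*13) - 1*926926 = (-797/36 + 0)*(11 - 6*13) - 1*926926 = (-797*1/36 + 0)*(11 - 78) - 926926 = (-797/36 + 0)*(-67) - 926926 = -797/36*(-67) - 926926 = 53399/36 - 926926 = -33315937/36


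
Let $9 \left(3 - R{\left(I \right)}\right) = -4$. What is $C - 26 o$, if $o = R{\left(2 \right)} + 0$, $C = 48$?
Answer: $- \frac{374}{9} \approx -41.556$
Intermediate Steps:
$R{\left(I \right)} = \frac{31}{9}$ ($R{\left(I \right)} = 3 - - \frac{4}{9} = 3 + \frac{4}{9} = \frac{31}{9}$)
$o = \frac{31}{9}$ ($o = \frac{31}{9} + 0 = \frac{31}{9} \approx 3.4444$)
$C - 26 o = 48 - \frac{806}{9} = - \frac{374}{9}$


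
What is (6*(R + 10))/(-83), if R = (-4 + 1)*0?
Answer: -60/83 ≈ -0.72289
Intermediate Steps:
R = 0 (R = -3*0 = 0)
(6*(R + 10))/(-83) = (6*(0 + 10))/(-83) = (6*10)*(-1/83) = 60*(-1/83) = -60/83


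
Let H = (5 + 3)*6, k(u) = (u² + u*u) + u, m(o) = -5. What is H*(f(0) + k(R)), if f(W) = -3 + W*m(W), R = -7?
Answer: 4224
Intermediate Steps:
k(u) = u + 2*u² (k(u) = (u² + u²) + u = 2*u² + u = u + 2*u²)
H = 48 (H = 8*6 = 48)
f(W) = -3 - 5*W (f(W) = -3 + W*(-5) = -3 - 5*W)
H*(f(0) + k(R)) = 48*((-3 - 5*0) - 7*(1 + 2*(-7))) = 48*((-3 + 0) - 7*(1 - 14)) = 48*(-3 - 7*(-13)) = 48*(-3 + 91) = 48*88 = 4224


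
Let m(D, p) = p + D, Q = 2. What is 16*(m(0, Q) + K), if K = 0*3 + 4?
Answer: 96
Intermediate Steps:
K = 4 (K = 0 + 4 = 4)
m(D, p) = D + p
16*(m(0, Q) + K) = 16*((0 + 2) + 4) = 16*(2 + 4) = 16*6 = 96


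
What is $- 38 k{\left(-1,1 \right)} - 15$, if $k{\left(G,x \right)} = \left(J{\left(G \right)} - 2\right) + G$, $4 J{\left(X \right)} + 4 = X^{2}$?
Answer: $\frac{255}{2} \approx 127.5$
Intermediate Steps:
$J{\left(X \right)} = -1 + \frac{X^{2}}{4}$
$k{\left(G,x \right)} = -3 + G + \frac{G^{2}}{4}$ ($k{\left(G,x \right)} = \left(\left(-1 + \frac{G^{2}}{4}\right) - 2\right) + G = \left(-3 + \frac{G^{2}}{4}\right) + G = -3 + G + \frac{G^{2}}{4}$)
$- 38 k{\left(-1,1 \right)} - 15 = - 38 \left(-3 - 1 + \frac{\left(-1\right)^{2}}{4}\right) - 15 = - 38 \left(-3 - 1 + \frac{1}{4} \cdot 1\right) - 15 = - 38 \left(-3 - 1 + \frac{1}{4}\right) - 15 = \left(-38\right) \left(- \frac{15}{4}\right) - 15 = \frac{285}{2} - 15 = \frac{255}{2}$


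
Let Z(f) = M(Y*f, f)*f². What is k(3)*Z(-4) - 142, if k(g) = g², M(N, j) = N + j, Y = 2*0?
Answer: -718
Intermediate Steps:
Y = 0
Z(f) = f³ (Z(f) = (0*f + f)*f² = (0 + f)*f² = f*f² = f³)
k(3)*Z(-4) - 142 = 3²*(-4)³ - 142 = 9*(-64) - 142 = -576 - 142 = -718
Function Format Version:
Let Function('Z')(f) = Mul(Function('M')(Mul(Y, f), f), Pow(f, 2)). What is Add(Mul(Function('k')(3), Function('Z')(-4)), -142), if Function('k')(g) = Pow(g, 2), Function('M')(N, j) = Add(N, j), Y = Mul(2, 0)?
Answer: -718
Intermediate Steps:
Y = 0
Function('Z')(f) = Pow(f, 3) (Function('Z')(f) = Mul(Add(Mul(0, f), f), Pow(f, 2)) = Mul(Add(0, f), Pow(f, 2)) = Mul(f, Pow(f, 2)) = Pow(f, 3))
Add(Mul(Function('k')(3), Function('Z')(-4)), -142) = Add(Mul(Pow(3, 2), Pow(-4, 3)), -142) = Add(Mul(9, -64), -142) = Add(-576, -142) = -718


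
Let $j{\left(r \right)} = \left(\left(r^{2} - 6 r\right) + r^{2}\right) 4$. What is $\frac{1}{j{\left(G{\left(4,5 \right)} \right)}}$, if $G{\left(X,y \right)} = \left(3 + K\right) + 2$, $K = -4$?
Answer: $- \frac{1}{16} \approx -0.0625$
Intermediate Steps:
$G{\left(X,y \right)} = 1$ ($G{\left(X,y \right)} = \left(3 - 4\right) + 2 = -1 + 2 = 1$)
$j{\left(r \right)} = - 24 r + 8 r^{2}$ ($j{\left(r \right)} = \left(- 6 r + 2 r^{2}\right) 4 = - 24 r + 8 r^{2}$)
$\frac{1}{j{\left(G{\left(4,5 \right)} \right)}} = \frac{1}{8 \cdot 1 \left(-3 + 1\right)} = \frac{1}{8 \cdot 1 \left(-2\right)} = \frac{1}{-16} = - \frac{1}{16}$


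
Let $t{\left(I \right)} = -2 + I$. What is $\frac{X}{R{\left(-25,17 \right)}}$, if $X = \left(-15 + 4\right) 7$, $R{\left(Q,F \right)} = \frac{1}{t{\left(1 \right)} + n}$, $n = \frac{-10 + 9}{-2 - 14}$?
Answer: $\frac{1155}{16} \approx 72.188$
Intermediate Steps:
$n = \frac{1}{16}$ ($n = - \frac{1}{-16} = \left(-1\right) \left(- \frac{1}{16}\right) = \frac{1}{16} \approx 0.0625$)
$R{\left(Q,F \right)} = - \frac{16}{15}$ ($R{\left(Q,F \right)} = \frac{1}{\left(-2 + 1\right) + \frac{1}{16}} = \frac{1}{-1 + \frac{1}{16}} = \frac{1}{- \frac{15}{16}} = - \frac{16}{15}$)
$X = -77$ ($X = \left(-11\right) 7 = -77$)
$\frac{X}{R{\left(-25,17 \right)}} = - \frac{77}{- \frac{16}{15}} = \left(-77\right) \left(- \frac{15}{16}\right) = \frac{1155}{16}$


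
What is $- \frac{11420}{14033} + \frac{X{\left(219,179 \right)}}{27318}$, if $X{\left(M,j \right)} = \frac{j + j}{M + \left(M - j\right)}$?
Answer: $- \frac{40397805113}{49644277473} \approx -0.81375$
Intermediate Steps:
$X{\left(M,j \right)} = \frac{2 j}{- j + 2 M}$
$- \frac{11420}{14033} + \frac{X{\left(219,179 \right)}}{27318} = - \frac{11420}{14033} + \frac{2 \cdot 179 \frac{1}{\left(-1\right) 179 + 2 \cdot 219}}{27318} = \left(-11420\right) \frac{1}{14033} + 2 \cdot 179 \frac{1}{-179 + 438} \cdot \frac{1}{27318} = - \frac{11420}{14033} + 2 \cdot 179 \cdot \frac{1}{259} \cdot \frac{1}{27318} = - \frac{11420}{14033} + \frac{358}{259} \cdot \frac{1}{27318} = - \frac{11420}{14033} + \frac{179}{3537681} = - \frac{40397805113}{49644277473}$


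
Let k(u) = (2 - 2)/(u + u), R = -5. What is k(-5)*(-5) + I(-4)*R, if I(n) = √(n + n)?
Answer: -10*I*√2 ≈ -14.142*I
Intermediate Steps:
k(u) = 0 (k(u) = 0/((2*u)) = 0*(1/(2*u)) = 0)
I(n) = √2*√n (I(n) = √(2*n) = √2*√n)
k(-5)*(-5) + I(-4)*R = 0*(-5) + (√2*√(-4))*(-5) = 0 + (√2*(2*I))*(-5) = 0 + (2*I*√2)*(-5) = 0 - 10*I*√2 = -10*I*√2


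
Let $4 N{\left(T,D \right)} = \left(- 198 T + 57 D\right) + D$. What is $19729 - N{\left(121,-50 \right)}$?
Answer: $\frac{52887}{2} \approx 26444.0$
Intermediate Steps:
$N{\left(T,D \right)} = - \frac{99 T}{2} + \frac{29 D}{2}$ ($N{\left(T,D \right)} = \frac{\left(- 198 T + 57 D\right) + D}{4} = \frac{- 198 T + 58 D}{4} = - \frac{99 T}{2} + \frac{29 D}{2}$)
$19729 - N{\left(121,-50 \right)} = 19729 - \left(\left(- \frac{99}{2}\right) 121 + \frac{29}{2} \left(-50\right)\right) = 19729 - \left(- \frac{11979}{2} - 725\right) = 19729 - - \frac{13429}{2} = 19729 + \frac{13429}{2} = \frac{52887}{2}$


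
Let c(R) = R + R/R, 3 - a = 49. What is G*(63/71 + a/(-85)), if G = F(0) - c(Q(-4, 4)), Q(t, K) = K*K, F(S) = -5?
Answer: -189662/6035 ≈ -31.427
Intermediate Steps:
a = -46 (a = 3 - 1*49 = 3 - 49 = -46)
Q(t, K) = K²
c(R) = 1 + R (c(R) = R + 1 = 1 + R)
G = -22 (G = -5 - (1 + 4²) = -5 - (1 + 16) = -5 - 1*17 = -5 - 17 = -22)
G*(63/71 + a/(-85)) = -22*(63/71 - 46/(-85)) = -22*(63*(1/71) - 46*(-1/85)) = -22*(63/71 + 46/85) = -22*8621/6035 = -189662/6035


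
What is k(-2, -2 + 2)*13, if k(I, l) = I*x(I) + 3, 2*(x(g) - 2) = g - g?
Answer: -13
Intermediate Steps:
x(g) = 2 (x(g) = 2 + (g - g)/2 = 2 + (½)*0 = 2 + 0 = 2)
k(I, l) = 3 + 2*I (k(I, l) = I*2 + 3 = 2*I + 3 = 3 + 2*I)
k(-2, -2 + 2)*13 = (3 + 2*(-2))*13 = (3 - 4)*13 = -1*13 = -13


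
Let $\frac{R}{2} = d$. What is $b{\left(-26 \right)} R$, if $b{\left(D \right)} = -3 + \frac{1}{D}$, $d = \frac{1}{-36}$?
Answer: $\frac{79}{468} \approx 0.1688$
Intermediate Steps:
$d = - \frac{1}{36} \approx -0.027778$
$R = - \frac{1}{18}$ ($R = 2 \left(- \frac{1}{36}\right) = - \frac{1}{18} \approx -0.055556$)
$b{\left(-26 \right)} R = \left(-3 + \frac{1}{-26}\right) \left(- \frac{1}{18}\right) = \left(-3 - \frac{1}{26}\right) \left(- \frac{1}{18}\right) = \left(- \frac{79}{26}\right) \left(- \frac{1}{18}\right) = \frac{79}{468}$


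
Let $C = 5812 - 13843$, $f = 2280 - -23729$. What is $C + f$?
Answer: $17978$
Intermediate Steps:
$f = 26009$ ($f = 2280 + 23729 = 26009$)
$C = -8031$
$C + f = -8031 + 26009 = 17978$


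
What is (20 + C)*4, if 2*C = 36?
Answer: 152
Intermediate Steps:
C = 18 (C = (½)*36 = 18)
(20 + C)*4 = (20 + 18)*4 = 38*4 = 152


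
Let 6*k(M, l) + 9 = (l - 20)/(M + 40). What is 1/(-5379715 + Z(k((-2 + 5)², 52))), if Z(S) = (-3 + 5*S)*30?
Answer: -49/263620670 ≈ -1.8587e-7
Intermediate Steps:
k(M, l) = -3/2 + (-20 + l)/(6*(40 + M)) (k(M, l) = -3/2 + ((l - 20)/(M + 40))/6 = -3/2 + ((-20 + l)/(40 + M))/6 = -3/2 + (-20 + l)/(6*(40 + M)))
Z(S) = -90 + 150*S
1/(-5379715 + Z(k((-2 + 5)², 52))) = 1/(-5379715 + (-90 + 150*((-380 + 52 - 9*(-2 + 5)²)/(6*(40 + (-2 + 5)²))))) = 1/(-5379715 + (-90 + 150*((-380 + 52 - 9*3²)/(6*(40 + 3²))))) = 1/(-5379715 + (-90 + 150*((-380 + 52 - 9*9)/(6*(40 + 9))))) = 1/(-5379715 + (-90 + 150*((⅙)*(-380 + 52 - 81)/49))) = 1/(-5379715 + (-90 + 150*((⅙)*(1/49)*(-409)))) = 1/(-5379715 + (-90 + 150*(-409/294))) = 1/(-5379715 + (-90 - 10225/49)) = 1/(-5379715 - 14635/49) = 1/(-263620670/49) = -49/263620670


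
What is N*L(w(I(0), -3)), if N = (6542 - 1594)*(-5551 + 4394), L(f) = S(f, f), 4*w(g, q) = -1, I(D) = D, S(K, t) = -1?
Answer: 5724836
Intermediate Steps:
w(g, q) = -¼ (w(g, q) = (¼)*(-1) = -¼)
L(f) = -1
N = -5724836 (N = 4948*(-1157) = -5724836)
N*L(w(I(0), -3)) = -5724836*(-1) = 5724836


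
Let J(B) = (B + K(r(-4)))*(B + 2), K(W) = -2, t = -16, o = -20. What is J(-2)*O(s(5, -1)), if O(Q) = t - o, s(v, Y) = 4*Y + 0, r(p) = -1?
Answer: 0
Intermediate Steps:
s(v, Y) = 4*Y
O(Q) = 4 (O(Q) = -16 - 1*(-20) = -16 + 20 = 4)
J(B) = (-2 + B)*(2 + B) (J(B) = (B - 2)*(B + 2) = (-2 + B)*(2 + B))
J(-2)*O(s(5, -1)) = (-4 + (-2)**2)*4 = (-4 + 4)*4 = 0*4 = 0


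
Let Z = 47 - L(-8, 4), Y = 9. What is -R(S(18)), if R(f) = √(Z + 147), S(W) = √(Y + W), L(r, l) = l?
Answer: -√190 ≈ -13.784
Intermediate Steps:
S(W) = √(9 + W)
Z = 43 (Z = 47 - 1*4 = 47 - 4 = 43)
R(f) = √190 (R(f) = √(43 + 147) = √190)
-R(S(18)) = -√190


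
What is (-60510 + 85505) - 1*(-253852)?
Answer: 278847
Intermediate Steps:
(-60510 + 85505) - 1*(-253852) = 24995 + 253852 = 278847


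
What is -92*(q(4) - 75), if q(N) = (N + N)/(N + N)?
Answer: 6808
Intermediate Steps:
q(N) = 1 (q(N) = (2*N)/((2*N)) = (2*N)*(1/(2*N)) = 1)
-92*(q(4) - 75) = -92*(1 - 75) = -92*(-74) = 6808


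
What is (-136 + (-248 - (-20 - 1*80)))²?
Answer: 80656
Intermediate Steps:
(-136 + (-248 - (-20 - 1*80)))² = (-136 + (-248 - (-20 - 80)))² = (-136 + (-248 - 1*(-100)))² = (-136 + (-248 + 100))² = (-136 - 148)² = (-284)² = 80656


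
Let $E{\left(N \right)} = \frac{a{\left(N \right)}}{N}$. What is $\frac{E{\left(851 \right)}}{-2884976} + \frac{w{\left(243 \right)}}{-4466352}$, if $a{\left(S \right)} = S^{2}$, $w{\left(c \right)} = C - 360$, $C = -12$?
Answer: $- \frac{56826135}{268444131824} \approx -0.00021169$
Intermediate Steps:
$w{\left(c \right)} = -372$ ($w{\left(c \right)} = -12 - 360 = -372$)
$E{\left(N \right)} = N$ ($E{\left(N \right)} = \frac{N^{2}}{N} = N$)
$\frac{E{\left(851 \right)}}{-2884976} + \frac{w{\left(243 \right)}}{-4466352} = \frac{851}{-2884976} - \frac{372}{-4466352} = 851 \left(- \frac{1}{2884976}\right) - - \frac{31}{372196} = - \frac{851}{2884976} + \frac{31}{372196} = - \frac{56826135}{268444131824}$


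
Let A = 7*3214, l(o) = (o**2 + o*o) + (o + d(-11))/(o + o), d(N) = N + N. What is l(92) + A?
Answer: 3627227/92 ≈ 39426.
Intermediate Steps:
d(N) = 2*N
l(o) = 2*o**2 + (-22 + o)/(2*o) (l(o) = (o**2 + o*o) + (o + 2*(-11))/(o + o) = (o**2 + o**2) + (o - 22)/((2*o)) = 2*o**2 + (-22 + o)*(1/(2*o)) = 2*o**2 + (-22 + o)/(2*o))
A = 22498
l(92) + A = (1/2)*(-22 + 92 + 4*92**3)/92 + 22498 = (1/2)*(1/92)*(-22 + 92 + 4*778688) + 22498 = (1/2)*(1/92)*(-22 + 92 + 3114752) + 22498 = (1/2)*(1/92)*3114822 + 22498 = 1557411/92 + 22498 = 3627227/92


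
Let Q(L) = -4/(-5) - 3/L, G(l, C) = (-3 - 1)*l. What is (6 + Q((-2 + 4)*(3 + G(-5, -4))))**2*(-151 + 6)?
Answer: -69582629/10580 ≈ -6576.8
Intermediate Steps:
G(l, C) = -4*l
Q(L) = 4/5 - 3/L (Q(L) = -4*(-1/5) - 3/L = 4/5 - 3/L)
(6 + Q((-2 + 4)*(3 + G(-5, -4))))**2*(-151 + 6) = (6 + (4/5 - 3*1/((-2 + 4)*(3 - 4*(-5)))))**2*(-151 + 6) = (6 + (4/5 - 3*1/(2*(3 + 20))))**2*(-145) = (6 + (4/5 - 3/(2*23)))**2*(-145) = (6 + (4/5 - 3/46))**2*(-145) = (6 + 169/230)**2*(-145) = (1549/230)**2*(-145) = (2399401/52900)*(-145) = -69582629/10580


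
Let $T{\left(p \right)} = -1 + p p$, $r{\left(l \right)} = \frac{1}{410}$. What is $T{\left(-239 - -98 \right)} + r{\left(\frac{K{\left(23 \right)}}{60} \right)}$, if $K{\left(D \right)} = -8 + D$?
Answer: $\frac{8150801}{410} \approx 19880.0$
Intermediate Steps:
$r{\left(l \right)} = \frac{1}{410}$
$T{\left(p \right)} = -1 + p^{2}$
$T{\left(-239 - -98 \right)} + r{\left(\frac{K{\left(23 \right)}}{60} \right)} = \left(-1 + \left(-239 - -98\right)^{2}\right) + \frac{1}{410} = \left(-1 + \left(-239 + 98\right)^{2}\right) + \frac{1}{410} = \left(-1 + \left(-141\right)^{2}\right) + \frac{1}{410} = \left(-1 + 19881\right) + \frac{1}{410} = 19880 + \frac{1}{410} = \frac{8150801}{410}$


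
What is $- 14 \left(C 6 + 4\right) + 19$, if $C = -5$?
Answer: $383$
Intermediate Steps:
$- 14 \left(C 6 + 4\right) + 19 = - 14 \left(\left(-5\right) 6 + 4\right) + 19 = - 14 \left(-30 + 4\right) + 19 = \left(-14\right) \left(-26\right) + 19 = 364 + 19 = 383$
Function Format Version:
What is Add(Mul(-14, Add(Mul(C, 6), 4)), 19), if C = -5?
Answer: 383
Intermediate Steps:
Add(Mul(-14, Add(Mul(C, 6), 4)), 19) = Add(Mul(-14, Add(Mul(-5, 6), 4)), 19) = Add(Mul(-14, Add(-30, 4)), 19) = Add(Mul(-14, -26), 19) = Add(364, 19) = 383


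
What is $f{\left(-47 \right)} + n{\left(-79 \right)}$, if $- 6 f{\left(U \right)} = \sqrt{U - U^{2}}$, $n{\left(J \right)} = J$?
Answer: $-79 - \frac{2 i \sqrt{141}}{3} \approx -79.0 - 7.9162 i$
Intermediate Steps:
$f{\left(U \right)} = - \frac{\sqrt{U - U^{2}}}{6}$
$f{\left(-47 \right)} + n{\left(-79 \right)} = - \frac{\sqrt{\left(-1\right) \left(-47\right) \left(-1 - 47\right)}}{6} - 79 = - \frac{\sqrt{\left(-1\right) \left(-47\right) \left(-48\right)}}{6} - 79 = - \frac{\sqrt{-2256}}{6} - 79 = - \frac{4 i \sqrt{141}}{6} - 79 = - \frac{2 i \sqrt{141}}{3} - 79 = -79 - \frac{2 i \sqrt{141}}{3}$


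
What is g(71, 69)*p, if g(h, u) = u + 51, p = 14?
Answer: 1680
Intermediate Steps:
g(h, u) = 51 + u
g(71, 69)*p = (51 + 69)*14 = 120*14 = 1680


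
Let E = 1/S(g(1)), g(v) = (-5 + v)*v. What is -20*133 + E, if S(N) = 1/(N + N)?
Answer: -2668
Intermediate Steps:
g(v) = v*(-5 + v)
S(N) = 1/(2*N)
E = -8 (E = 1/(1/(2*((1*(-5 + 1))))) = 1/(1/(2*((1*(-4))))) = 1/((½)/(-4)) = 1/((½)*(-¼)) = 1/(-⅛) = -8)
-20*133 + E = -20*133 - 8 = -2660 - 8 = -2668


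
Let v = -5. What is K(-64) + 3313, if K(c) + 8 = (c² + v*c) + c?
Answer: 7657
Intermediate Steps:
K(c) = -8 + c² - 4*c (K(c) = -8 + ((c² - 5*c) + c) = -8 + (c² - 4*c) = -8 + c² - 4*c)
K(-64) + 3313 = (-8 + (-64)² - 4*(-64)) + 3313 = (-8 + 4096 + 256) + 3313 = 4344 + 3313 = 7657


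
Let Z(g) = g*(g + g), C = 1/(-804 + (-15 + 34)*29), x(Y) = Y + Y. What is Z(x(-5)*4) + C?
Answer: 809599/253 ≈ 3200.0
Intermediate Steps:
x(Y) = 2*Y
C = -1/253 (C = 1/(-804 + 19*29) = 1/(-804 + 551) = 1/(-253) = -1/253 ≈ -0.0039526)
Z(g) = 2*g**2 (Z(g) = g*(2*g) = 2*g**2)
Z(x(-5)*4) + C = 2*((2*(-5))*4)**2 - 1/253 = 2*(-10*4)**2 - 1/253 = 2*(-40)**2 - 1/253 = 2*1600 - 1/253 = 3200 - 1/253 = 809599/253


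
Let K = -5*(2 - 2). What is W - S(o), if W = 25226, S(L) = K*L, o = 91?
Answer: 25226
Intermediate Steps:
K = 0 (K = -5*0 = 0)
S(L) = 0 (S(L) = 0*L = 0)
W - S(o) = 25226 - 1*0 = 25226 + 0 = 25226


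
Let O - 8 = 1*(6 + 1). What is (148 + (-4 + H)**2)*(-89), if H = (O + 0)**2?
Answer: -4360021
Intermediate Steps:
O = 15 (O = 8 + 1*(6 + 1) = 8 + 1*7 = 8 + 7 = 15)
H = 225 (H = (15 + 0)**2 = 15**2 = 225)
(148 + (-4 + H)**2)*(-89) = (148 + (-4 + 225)**2)*(-89) = (148 + 221**2)*(-89) = (148 + 48841)*(-89) = 48989*(-89) = -4360021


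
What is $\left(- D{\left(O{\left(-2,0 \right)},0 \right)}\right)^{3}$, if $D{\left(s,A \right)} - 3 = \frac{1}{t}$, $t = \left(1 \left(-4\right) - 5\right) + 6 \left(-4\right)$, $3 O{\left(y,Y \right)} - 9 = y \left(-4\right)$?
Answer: $- \frac{941192}{35937} \approx -26.19$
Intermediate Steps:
$O{\left(y,Y \right)} = 3 - \frac{4 y}{3}$ ($O{\left(y,Y \right)} = 3 + \frac{y \left(-4\right)}{3} = 3 + \frac{\left(-4\right) y}{3} = 3 - \frac{4 y}{3}$)
$t = -33$ ($t = \left(-4 - 5\right) - 24 = -9 - 24 = -33$)
$D{\left(s,A \right)} = \frac{98}{33}$ ($D{\left(s,A \right)} = 3 + \frac{1}{-33} = 3 - \frac{1}{33} = \frac{98}{33}$)
$\left(- D{\left(O{\left(-2,0 \right)},0 \right)}\right)^{3} = \left(\left(-1\right) \frac{98}{33}\right)^{3} = \left(- \frac{98}{33}\right)^{3} = - \frac{941192}{35937}$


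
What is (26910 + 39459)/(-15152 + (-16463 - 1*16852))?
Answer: -66369/48467 ≈ -1.3694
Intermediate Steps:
(26910 + 39459)/(-15152 + (-16463 - 1*16852)) = 66369/(-15152 + (-16463 - 16852)) = 66369/(-15152 - 33315) = 66369/(-48467) = 66369*(-1/48467) = -66369/48467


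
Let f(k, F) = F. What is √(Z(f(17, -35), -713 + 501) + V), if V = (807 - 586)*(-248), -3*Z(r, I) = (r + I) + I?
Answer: I*√54655 ≈ 233.78*I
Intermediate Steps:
Z(r, I) = -2*I/3 - r/3 (Z(r, I) = -((r + I) + I)/3 = -((I + r) + I)/3 = -(r + 2*I)/3 = -2*I/3 - r/3)
V = -54808 (V = 221*(-248) = -54808)
√(Z(f(17, -35), -713 + 501) + V) = √((-2*(-713 + 501)/3 - ⅓*(-35)) - 54808) = √((-⅔*(-212) + 35/3) - 54808) = √((424/3 + 35/3) - 54808) = √(153 - 54808) = √(-54655) = I*√54655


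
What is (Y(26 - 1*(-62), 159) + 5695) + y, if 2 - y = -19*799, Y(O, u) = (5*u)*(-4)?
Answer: 17698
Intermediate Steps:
Y(O, u) = -20*u
y = 15183 (y = 2 - (-19)*799 = 2 - 1*(-15181) = 2 + 15181 = 15183)
(Y(26 - 1*(-62), 159) + 5695) + y = (-20*159 + 5695) + 15183 = (-3180 + 5695) + 15183 = 2515 + 15183 = 17698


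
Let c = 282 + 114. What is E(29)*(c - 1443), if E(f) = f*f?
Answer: -880527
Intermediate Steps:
c = 396
E(f) = f²
E(29)*(c - 1443) = 29²*(396 - 1443) = 841*(-1047) = -880527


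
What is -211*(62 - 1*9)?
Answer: -11183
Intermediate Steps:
-211*(62 - 1*9) = -211*(62 - 9) = -211*53 = -11183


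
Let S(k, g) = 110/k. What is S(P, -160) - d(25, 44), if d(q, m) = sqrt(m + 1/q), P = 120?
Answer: 11/12 - sqrt(1101)/5 ≈ -5.7196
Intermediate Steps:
S(P, -160) - d(25, 44) = 110/120 - sqrt(44 + 1/25) = 110*(1/120) - sqrt(44 + 1/25) = 11/12 - sqrt(1101/25) = 11/12 - sqrt(1101)/5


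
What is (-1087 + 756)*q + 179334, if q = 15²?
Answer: 104859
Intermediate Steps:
q = 225
(-1087 + 756)*q + 179334 = (-1087 + 756)*225 + 179334 = -331*225 + 179334 = -74475 + 179334 = 104859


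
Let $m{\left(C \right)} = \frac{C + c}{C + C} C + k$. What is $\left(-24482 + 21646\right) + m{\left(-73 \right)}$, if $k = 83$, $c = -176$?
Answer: $- \frac{5755}{2} \approx -2877.5$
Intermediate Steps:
$m{\left(C \right)} = -5 + \frac{C}{2}$ ($m{\left(C \right)} = \frac{C - 176}{C + C} C + 83 = \frac{-176 + C}{2 C} C + 83 = \left(-88 + \frac{C}{2}\right) + 83 = -5 + \frac{C}{2}$)
$\left(-24482 + 21646\right) + m{\left(-73 \right)} = \left(-24482 + 21646\right) + \left(-5 + \frac{1}{2} \left(-73\right)\right) = -2836 - \frac{83}{2} = - \frac{5755}{2}$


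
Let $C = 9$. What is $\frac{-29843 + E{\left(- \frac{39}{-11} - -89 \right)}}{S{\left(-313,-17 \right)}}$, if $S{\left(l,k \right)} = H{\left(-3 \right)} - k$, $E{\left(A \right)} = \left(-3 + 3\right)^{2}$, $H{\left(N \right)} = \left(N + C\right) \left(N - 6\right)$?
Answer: $\frac{29843}{37} \approx 806.57$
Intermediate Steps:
$H{\left(N \right)} = \left(-6 + N\right) \left(9 + N\right)$ ($H{\left(N \right)} = \left(N + 9\right) \left(N - 6\right) = \left(9 + N\right) \left(-6 + N\right) = \left(-6 + N\right) \left(9 + N\right)$)
$E{\left(A \right)} = 0$ ($E{\left(A \right)} = 0^{2} = 0$)
$S{\left(l,k \right)} = -54 - k$ ($S{\left(l,k \right)} = \left(-54 + \left(-3\right)^{2} + 3 \left(-3\right)\right) - k = \left(-54 + 9 - 9\right) - k = -54 - k$)
$\frac{-29843 + E{\left(- \frac{39}{-11} - -89 \right)}}{S{\left(-313,-17 \right)}} = \frac{-29843 + 0}{-54 - -17} = - \frac{29843}{-54 + 17} = - \frac{29843}{-37} = \left(-29843\right) \left(- \frac{1}{37}\right) = \frac{29843}{37}$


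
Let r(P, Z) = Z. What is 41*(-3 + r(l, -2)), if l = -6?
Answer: -205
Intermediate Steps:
41*(-3 + r(l, -2)) = 41*(-3 - 2) = 41*(-5) = -205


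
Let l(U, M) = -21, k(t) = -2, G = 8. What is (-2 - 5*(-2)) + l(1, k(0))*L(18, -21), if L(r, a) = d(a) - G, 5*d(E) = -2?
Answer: 922/5 ≈ 184.40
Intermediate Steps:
d(E) = -2/5 (d(E) = (1/5)*(-2) = -2/5)
L(r, a) = -42/5 (L(r, a) = -2/5 - 1*8 = -2/5 - 8 = -42/5)
(-2 - 5*(-2)) + l(1, k(0))*L(18, -21) = (-2 - 5*(-2)) - 21*(-42/5) = (-2 + 10) + 882/5 = 8 + 882/5 = 922/5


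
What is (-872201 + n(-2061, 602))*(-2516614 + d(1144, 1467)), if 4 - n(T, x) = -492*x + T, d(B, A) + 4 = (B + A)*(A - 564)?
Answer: 91192363520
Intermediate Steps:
d(B, A) = -4 + (-564 + A)*(A + B) (d(B, A) = -4 + (B + A)*(A - 564) = -4 + (A + B)*(-564 + A) = -4 + (-564 + A)*(A + B))
n(T, x) = 4 - T + 492*x (n(T, x) = 4 - (-492*x + T) = 4 - (T - 492*x) = 4 + (-T + 492*x) = 4 - T + 492*x)
(-872201 + n(-2061, 602))*(-2516614 + d(1144, 1467)) = (-872201 + (4 - 1*(-2061) + 492*602))*(-2516614 + (-4 + 1467**2 - 564*1467 - 564*1144 + 1467*1144)) = (-872201 + (4 + 2061 + 296184))*(-2516614 + (-4 + 2152089 - 827388 - 645216 + 1678248)) = (-872201 + 298249)*(-2516614 + 2357729) = -573952*(-158885) = 91192363520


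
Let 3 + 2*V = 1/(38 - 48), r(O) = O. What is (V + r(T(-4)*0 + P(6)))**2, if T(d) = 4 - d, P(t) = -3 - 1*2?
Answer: 17161/400 ≈ 42.902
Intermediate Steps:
P(t) = -5 (P(t) = -3 - 2 = -5)
V = -31/20 (V = -3/2 + 1/(2*(38 - 48)) = -3/2 + (1/2)/(-10) = -3/2 + (1/2)*(-1/10) = -3/2 - 1/20 = -31/20 ≈ -1.5500)
(V + r(T(-4)*0 + P(6)))**2 = (-31/20 + ((4 - 1*(-4))*0 - 5))**2 = (-31/20 + ((4 + 4)*0 - 5))**2 = (-31/20 + (8*0 - 5))**2 = (-31/20 + (0 - 5))**2 = (-31/20 - 5)**2 = (-131/20)**2 = 17161/400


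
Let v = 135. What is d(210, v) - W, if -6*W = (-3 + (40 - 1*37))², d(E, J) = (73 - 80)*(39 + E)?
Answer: -1743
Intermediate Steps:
d(E, J) = -273 - 7*E (d(E, J) = -7*(39 + E) = -273 - 7*E)
W = 0 (W = -(-3 + (40 - 1*37))²/6 = -(-3 + (40 - 37))²/6 = -(-3 + 3)²/6 = -⅙*0² = -⅙*0 = 0)
d(210, v) - W = (-273 - 7*210) - 1*0 = (-273 - 1470) + 0 = -1743 + 0 = -1743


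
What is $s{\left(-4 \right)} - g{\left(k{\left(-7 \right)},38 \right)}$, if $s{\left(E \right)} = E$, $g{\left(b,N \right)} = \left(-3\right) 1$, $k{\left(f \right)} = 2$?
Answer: $-1$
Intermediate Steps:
$g{\left(b,N \right)} = -3$
$s{\left(-4 \right)} - g{\left(k{\left(-7 \right)},38 \right)} = -4 - -3 = -4 + 3 = -1$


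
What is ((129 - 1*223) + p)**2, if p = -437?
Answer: 281961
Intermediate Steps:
((129 - 1*223) + p)**2 = ((129 - 1*223) - 437)**2 = ((129 - 223) - 437)**2 = (-94 - 437)**2 = (-531)**2 = 281961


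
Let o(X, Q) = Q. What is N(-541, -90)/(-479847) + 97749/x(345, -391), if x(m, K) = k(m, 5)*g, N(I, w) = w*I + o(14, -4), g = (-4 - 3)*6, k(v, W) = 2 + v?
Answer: -15871371389/2331096726 ≈ -6.8085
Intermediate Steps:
g = -42 (g = -7*6 = -42)
N(I, w) = -4 + I*w (N(I, w) = w*I - 4 = I*w - 4 = -4 + I*w)
x(m, K) = -84 - 42*m (x(m, K) = (2 + m)*(-42) = -84 - 42*m)
N(-541, -90)/(-479847) + 97749/x(345, -391) = (-4 - 541*(-90))/(-479847) + 97749/(-84 - 42*345) = (-4 + 48690)*(-1/479847) + 97749/(-84 - 14490) = 48686*(-1/479847) + 97749/(-14574) = -48686/479847 + 97749*(-1/14574) = -48686/479847 - 32583/4858 = -15871371389/2331096726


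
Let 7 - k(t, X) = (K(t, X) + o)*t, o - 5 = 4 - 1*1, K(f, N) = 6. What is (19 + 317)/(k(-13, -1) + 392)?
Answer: 48/83 ≈ 0.57831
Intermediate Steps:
o = 8 (o = 5 + (4 - 1*1) = 5 + (4 - 1) = 5 + 3 = 8)
k(t, X) = 7 - 14*t (k(t, X) = 7 - (6 + 8)*t = 7 - 14*t)
(19 + 317)/(k(-13, -1) + 392) = (19 + 317)/((7 - 14*(-13)) + 392) = 336/((7 + 182) + 392) = 336/(189 + 392) = 336/581 = 336*(1/581) = 48/83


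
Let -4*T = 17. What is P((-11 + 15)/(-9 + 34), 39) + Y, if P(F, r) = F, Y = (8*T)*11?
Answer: -9346/25 ≈ -373.84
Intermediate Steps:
T = -17/4 (T = -¼*17 = -17/4 ≈ -4.2500)
Y = -374 (Y = (8*(-17/4))*11 = -34*11 = -374)
P((-11 + 15)/(-9 + 34), 39) + Y = (-11 + 15)/(-9 + 34) - 374 = 4/25 - 374 = -9346/25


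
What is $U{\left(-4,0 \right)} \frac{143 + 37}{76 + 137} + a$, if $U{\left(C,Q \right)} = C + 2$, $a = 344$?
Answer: $\frac{24304}{71} \approx 342.31$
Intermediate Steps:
$U{\left(C,Q \right)} = 2 + C$
$U{\left(-4,0 \right)} \frac{143 + 37}{76 + 137} + a = \left(2 - 4\right) \frac{143 + 37}{76 + 137} + 344 = - 2 \cdot \frac{180}{213} + 344 = - 2 \cdot 180 \cdot \frac{1}{213} + 344 = \left(-2\right) \frac{60}{71} + 344 = - \frac{120}{71} + 344 = \frac{24304}{71}$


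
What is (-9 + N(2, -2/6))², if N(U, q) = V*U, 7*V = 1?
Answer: 3721/49 ≈ 75.939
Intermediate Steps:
V = ⅐ (V = (⅐)*1 = ⅐ ≈ 0.14286)
N(U, q) = U/7
(-9 + N(2, -2/6))² = (-9 + (⅐)*2)² = (-9 + 2/7)² = (-61/7)² = 3721/49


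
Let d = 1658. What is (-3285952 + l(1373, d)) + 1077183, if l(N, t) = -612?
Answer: -2209381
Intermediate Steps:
(-3285952 + l(1373, d)) + 1077183 = (-3285952 - 612) + 1077183 = -3286564 + 1077183 = -2209381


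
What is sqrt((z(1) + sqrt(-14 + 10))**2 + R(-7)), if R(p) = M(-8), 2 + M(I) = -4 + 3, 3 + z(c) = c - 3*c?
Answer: sqrt(18 - 20*I) ≈ 4.7385 - 2.1104*I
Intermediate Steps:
z(c) = -3 - 2*c (z(c) = -3 + (c - 3*c) = -3 - 2*c)
M(I) = -3 (M(I) = -2 + (-4 + 3) = -2 - 1 = -3)
R(p) = -3
sqrt((z(1) + sqrt(-14 + 10))**2 + R(-7)) = sqrt(((-3 - 2*1) + sqrt(-14 + 10))**2 - 3) = sqrt(((-3 - 2) + sqrt(-4))**2 - 3) = sqrt((-5 + 2*I)**2 - 3) = sqrt(-3 + (-5 + 2*I)**2)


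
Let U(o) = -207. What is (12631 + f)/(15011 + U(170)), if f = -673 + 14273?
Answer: 26231/14804 ≈ 1.7719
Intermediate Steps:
f = 13600
(12631 + f)/(15011 + U(170)) = (12631 + 13600)/(15011 - 207) = 26231/14804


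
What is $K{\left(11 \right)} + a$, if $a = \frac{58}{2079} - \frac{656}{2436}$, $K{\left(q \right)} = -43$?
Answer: $- \frac{2607067}{60291} \approx -43.241$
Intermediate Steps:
$a = - \frac{14554}{60291}$ ($a = 58 \cdot \frac{1}{2079} - \frac{164}{609} = \frac{58}{2079} - \frac{164}{609} = - \frac{14554}{60291} \approx -0.2414$)
$K{\left(11 \right)} + a = -43 - \frac{14554}{60291} = - \frac{2607067}{60291}$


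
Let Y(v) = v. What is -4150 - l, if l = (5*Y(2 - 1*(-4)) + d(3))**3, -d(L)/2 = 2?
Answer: -21726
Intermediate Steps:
d(L) = -4 (d(L) = -2*2 = -4)
l = 17576 (l = (5*(2 - 1*(-4)) - 4)**3 = (5*(2 + 4) - 4)**3 = (5*6 - 4)**3 = (30 - 4)**3 = 26**3 = 17576)
-4150 - l = -4150 - 1*17576 = -4150 - 17576 = -21726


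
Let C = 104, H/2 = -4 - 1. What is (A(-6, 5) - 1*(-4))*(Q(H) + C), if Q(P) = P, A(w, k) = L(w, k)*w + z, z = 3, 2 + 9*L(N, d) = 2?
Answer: 658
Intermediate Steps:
L(N, d) = 0 (L(N, d) = -2/9 + (1/9)*2 = -2/9 + 2/9 = 0)
H = -10 (H = 2*(-4 - 1) = 2*(-5) = -10)
A(w, k) = 3 (A(w, k) = 0*w + 3 = 0 + 3 = 3)
(A(-6, 5) - 1*(-4))*(Q(H) + C) = (3 - 1*(-4))*(-10 + 104) = (3 + 4)*94 = 7*94 = 658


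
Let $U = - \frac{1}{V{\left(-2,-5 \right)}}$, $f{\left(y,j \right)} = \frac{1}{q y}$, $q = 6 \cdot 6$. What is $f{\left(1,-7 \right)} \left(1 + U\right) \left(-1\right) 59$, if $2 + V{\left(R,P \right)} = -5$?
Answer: $- \frac{118}{63} \approx -1.873$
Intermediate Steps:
$q = 36$
$V{\left(R,P \right)} = -7$ ($V{\left(R,P \right)} = -2 - 5 = -7$)
$f{\left(y,j \right)} = \frac{1}{36 y}$
$U = \frac{1}{7}$ ($U = - \frac{1}{-7} = \left(-1\right) \left(- \frac{1}{7}\right) = \frac{1}{7} \approx 0.14286$)
$f{\left(1,-7 \right)} \left(1 + U\right) \left(-1\right) 59 = \frac{1}{36 \cdot 1} \left(1 + \frac{1}{7}\right) \left(-1\right) 59 = \frac{1}{36} \cdot 1 \cdot \frac{8}{7} \left(-1\right) 59 = \frac{\left(- \frac{8}{7}\right) 59}{36} = \frac{1}{36} \left(- \frac{472}{7}\right) = - \frac{118}{63}$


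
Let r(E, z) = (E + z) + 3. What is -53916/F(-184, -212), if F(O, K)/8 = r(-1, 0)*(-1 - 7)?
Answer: 13479/32 ≈ 421.22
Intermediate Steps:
r(E, z) = 3 + E + z
F(O, K) = -128 (F(O, K) = 8*((3 - 1 + 0)*(-1 - 7)) = 8*(2*(-8)) = 8*(-16) = -128)
-53916/F(-184, -212) = -53916/(-128) = -53916*(-1/128) = 13479/32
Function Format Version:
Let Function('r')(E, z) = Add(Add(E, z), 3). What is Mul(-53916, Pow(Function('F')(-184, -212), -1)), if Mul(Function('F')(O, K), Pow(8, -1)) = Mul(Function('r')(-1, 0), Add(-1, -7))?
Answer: Rational(13479, 32) ≈ 421.22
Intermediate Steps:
Function('r')(E, z) = Add(3, E, z)
Function('F')(O, K) = -128 (Function('F')(O, K) = Mul(8, Mul(Add(3, -1, 0), Add(-1, -7))) = Mul(8, Mul(2, -8)) = Mul(8, -16) = -128)
Mul(-53916, Pow(Function('F')(-184, -212), -1)) = Mul(-53916, Pow(-128, -1)) = Mul(-53916, Rational(-1, 128)) = Rational(13479, 32)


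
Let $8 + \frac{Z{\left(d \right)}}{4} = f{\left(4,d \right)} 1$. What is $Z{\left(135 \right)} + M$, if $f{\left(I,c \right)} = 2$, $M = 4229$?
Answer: $4205$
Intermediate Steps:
$Z{\left(d \right)} = -24$ ($Z{\left(d \right)} = -32 + 4 \cdot 2 \cdot 1 = -32 + 4 \cdot 2 = -32 + 8 = -24$)
$Z{\left(135 \right)} + M = -24 + 4229 = 4205$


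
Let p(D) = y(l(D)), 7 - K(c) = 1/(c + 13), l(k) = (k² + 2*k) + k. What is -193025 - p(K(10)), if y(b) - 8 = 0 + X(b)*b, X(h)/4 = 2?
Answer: -102407577/529 ≈ -1.9359e+5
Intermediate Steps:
X(h) = 8 (X(h) = 4*2 = 8)
l(k) = k² + 3*k
y(b) = 8 + 8*b (y(b) = 8 + (0 + 8*b) = 8 + 8*b)
K(c) = 7 - 1/(13 + c) (K(c) = 7 - 1/(c + 13) = 7 - 1/(13 + c))
p(D) = 8 + 8*D*(3 + D) (p(D) = 8 + 8*(D*(3 + D)) = 8 + 8*D*(3 + D))
-193025 - p(K(10)) = -193025 - (8 + 8*((90 + 7*10)/(13 + 10))*(3 + (90 + 7*10)/(13 + 10))) = -193025 - (8 + 8*((90 + 70)/23)*(3 + (90 + 70)/23)) = -193025 - (8 + 8*((1/23)*160)*(3 + (1/23)*160)) = -193025 - (8 + 8*(160/23)*(3 + 160/23)) = -193025 - (8 + 8*(160/23)*(229/23)) = -193025 - (8 + 293120/529) = -193025 - 1*297352/529 = -193025 - 297352/529 = -102407577/529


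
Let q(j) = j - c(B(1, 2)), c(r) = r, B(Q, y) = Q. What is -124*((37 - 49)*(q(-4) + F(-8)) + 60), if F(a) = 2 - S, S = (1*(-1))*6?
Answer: -2976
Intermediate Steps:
S = -6 (S = -1*6 = -6)
q(j) = -1 + j (q(j) = j - 1*1 = j - 1 = -1 + j)
F(a) = 8 (F(a) = 2 - 1*(-6) = 2 + 6 = 8)
-124*((37 - 49)*(q(-4) + F(-8)) + 60) = -124*((37 - 49)*((-1 - 4) + 8) + 60) = -124*(-12*(-5 + 8) + 60) = -124*(-12*3 + 60) = -124*(-36 + 60) = -124*24 = -2976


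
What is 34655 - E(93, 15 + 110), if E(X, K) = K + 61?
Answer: 34469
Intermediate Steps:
E(X, K) = 61 + K
34655 - E(93, 15 + 110) = 34655 - (61 + (15 + 110)) = 34655 - (61 + 125) = 34655 - 1*186 = 34655 - 186 = 34469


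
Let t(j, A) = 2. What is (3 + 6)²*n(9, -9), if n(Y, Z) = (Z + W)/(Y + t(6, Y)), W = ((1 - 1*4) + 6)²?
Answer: 0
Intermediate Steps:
W = 9 (W = ((1 - 4) + 6)² = (-3 + 6)² = 3² = 9)
n(Y, Z) = (9 + Z)/(2 + Y) (n(Y, Z) = (Z + 9)/(Y + 2) = (9 + Z)/(2 + Y))
(3 + 6)²*n(9, -9) = (3 + 6)²*((9 - 9)/(2 + 9)) = 9²*(0/11) = 81*((1/11)*0) = 81*0 = 0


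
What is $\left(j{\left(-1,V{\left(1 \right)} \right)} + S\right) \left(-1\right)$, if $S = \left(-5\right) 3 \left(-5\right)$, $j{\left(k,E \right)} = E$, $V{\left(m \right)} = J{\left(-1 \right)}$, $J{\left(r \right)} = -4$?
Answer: $-71$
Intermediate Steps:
$V{\left(m \right)} = -4$
$S = 75$ ($S = \left(-15\right) \left(-5\right) = 75$)
$\left(j{\left(-1,V{\left(1 \right)} \right)} + S\right) \left(-1\right) = \left(-4 + 75\right) \left(-1\right) = 71 \left(-1\right) = -71$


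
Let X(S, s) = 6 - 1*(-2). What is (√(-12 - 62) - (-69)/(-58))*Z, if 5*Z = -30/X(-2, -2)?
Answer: 207/232 - 3*I*√74/4 ≈ 0.89224 - 6.4517*I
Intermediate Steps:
X(S, s) = 8 (X(S, s) = 6 + 2 = 8)
Z = -¾ (Z = (-30/8)/5 = (-30*⅛)/5 = (⅕)*(-15/4) = -¾ ≈ -0.75000)
(√(-12 - 62) - (-69)/(-58))*Z = (√(-12 - 62) - (-69)/(-58))*(-¾) = (√(-74) - (-69)*(-1)/58)*(-¾) = (I*√74 - 1*69/58)*(-¾) = (I*√74 - 69/58)*(-¾) = (-69/58 + I*√74)*(-¾) = 207/232 - 3*I*√74/4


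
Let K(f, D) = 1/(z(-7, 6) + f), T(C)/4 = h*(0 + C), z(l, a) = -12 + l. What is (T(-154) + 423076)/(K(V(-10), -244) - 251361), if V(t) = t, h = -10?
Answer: -6223922/3644735 ≈ -1.7076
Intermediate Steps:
T(C) = -40*C (T(C) = 4*(-10*(0 + C)) = 4*(-10*C) = -40*C)
K(f, D) = 1/(-19 + f) (K(f, D) = 1/((-12 - 7) + f) = 1/(-19 + f))
(T(-154) + 423076)/(K(V(-10), -244) - 251361) = (-40*(-154) + 423076)/(1/(-19 - 10) - 251361) = (6160 + 423076)/(1/(-29) - 251361) = 429236/(-1/29 - 251361) = 429236/(-7289470/29) = 429236*(-29/7289470) = -6223922/3644735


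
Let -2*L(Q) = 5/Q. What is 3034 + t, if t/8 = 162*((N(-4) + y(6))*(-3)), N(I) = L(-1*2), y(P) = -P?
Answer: 21502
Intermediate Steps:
L(Q) = -5/(2*Q)
N(I) = 5/4 (N(I) = -5/(2*((-1*2))) = -5/2/(-2) = -5/2*(-½) = 5/4)
t = 18468 (t = 8*(162*((5/4 - 1*6)*(-3))) = 8*(162*((5/4 - 6)*(-3))) = 8*(162*(-19/4*(-3))) = 8*(162*(57/4)) = 8*(4617/2) = 18468)
3034 + t = 3034 + 18468 = 21502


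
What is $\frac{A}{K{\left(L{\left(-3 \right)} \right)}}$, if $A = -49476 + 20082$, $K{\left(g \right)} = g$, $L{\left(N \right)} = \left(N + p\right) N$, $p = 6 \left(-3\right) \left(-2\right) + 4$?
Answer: $\frac{9798}{37} \approx 264.81$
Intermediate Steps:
$p = 40$ ($p = \left(-18\right) \left(-2\right) + 4 = 36 + 4 = 40$)
$L{\left(N \right)} = N \left(40 + N\right)$ ($L{\left(N \right)} = \left(N + 40\right) N = \left(40 + N\right) N = N \left(40 + N\right)$)
$A = -29394$
$\frac{A}{K{\left(L{\left(-3 \right)} \right)}} = - \frac{29394}{\left(-3\right) \left(40 - 3\right)} = - \frac{29394}{\left(-3\right) 37} = - \frac{29394}{-111} = \left(-29394\right) \left(- \frac{1}{111}\right) = \frac{9798}{37}$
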